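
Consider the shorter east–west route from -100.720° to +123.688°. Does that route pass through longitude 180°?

Naïve |123.688 − -100.720| = 224.408° > 180°, so the shorter arc goes the other way round — across 180°.
Signed shortest Δλ = ((123.688 − -100.720 + 180) mod 360) − 180 = -135.592°.
Going west by 135.592° from -100.720° passes through 180° before reaching +123.688°.

Yes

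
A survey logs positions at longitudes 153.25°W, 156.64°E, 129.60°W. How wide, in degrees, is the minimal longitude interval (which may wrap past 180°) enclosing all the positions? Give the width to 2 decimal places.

73.76°

Sort the longitudes: -153.25°, -129.60°, +156.64°.
Eastward gaps between consecutive values (wrapping around): 23.65°, 286.24°, 50.11°.
Largest gap = 286.24° ⇒ minimal covering band is its complement: 360° − 286.24° = 73.76°.
Band runs from +156.64° eastward to -129.60°, crossing the antimeridian.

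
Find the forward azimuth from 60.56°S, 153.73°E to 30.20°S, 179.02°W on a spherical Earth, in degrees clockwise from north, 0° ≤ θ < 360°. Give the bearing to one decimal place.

43.2°

Δλ = -179.02 − 153.73 = -332.75°; wrapped into (−180°, 180°]: 27.25°.
θ = atan2( sin Δλ · cos φ₂ , cos φ₁ · sin φ₂ − sin φ₁ · cos φ₂ · cos Δλ )
  = atan2(0.39573, 0.42190) = 43.167° → normalised to [0°, 360°): 43.167°.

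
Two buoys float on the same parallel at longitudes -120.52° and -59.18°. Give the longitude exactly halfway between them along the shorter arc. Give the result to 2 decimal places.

Signed shortest Δλ from -120.52° to -59.18° is +61.34°.
Midpoint longitude = -120.52° + (+61.34°)/2 = -120.52° + 30.67° = -89.85°.

-89.85°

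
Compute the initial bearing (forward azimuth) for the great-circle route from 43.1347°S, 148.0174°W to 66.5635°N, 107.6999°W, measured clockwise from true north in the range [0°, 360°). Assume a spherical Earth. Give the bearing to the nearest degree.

Δλ = -107.6999 − -148.0174 = 40.3175°.
θ = atan2( sin Δλ · cos φ₂ , cos φ₁ · sin φ₂ − sin φ₁ · cos φ₂ · cos Δλ )
  = atan2(0.25734, 0.87689) = 16.355° → normalised to [0°, 360°): 16.355°.

16°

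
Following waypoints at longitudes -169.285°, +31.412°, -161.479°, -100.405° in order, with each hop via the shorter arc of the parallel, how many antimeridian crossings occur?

2

Leg 1: -169.285° → +31.412°, shortest Δλ = -159.303° (west) — crosses 180°.
Leg 2: +31.412° → -161.479°, shortest Δλ = 167.109° (east) — crosses 180°.
Leg 3: -161.479° → -100.405°, shortest Δλ = 61.074° (east) — does not cross 180°.
Total crossings: 2.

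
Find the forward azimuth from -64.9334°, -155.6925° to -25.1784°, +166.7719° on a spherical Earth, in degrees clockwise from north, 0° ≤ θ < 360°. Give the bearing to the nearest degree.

310°

Δλ = 166.7719 − -155.6925 = 322.4644°; wrapped into (−180°, 180°]: -37.5356°.
θ = atan2( sin Δλ · cos φ₂ , cos φ₁ · sin φ₂ − sin φ₁ · cos φ₂ · cos Δλ )
  = atan2(-0.55137, 0.46980) = -49.567° → normalised to [0°, 360°): 310.433°.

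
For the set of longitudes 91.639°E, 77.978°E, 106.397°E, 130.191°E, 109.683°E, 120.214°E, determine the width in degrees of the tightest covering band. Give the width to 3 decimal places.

Sort the longitudes: +77.978°, +91.639°, +106.397°, +109.683°, +120.214°, +130.191°.
Eastward gaps between consecutive values (wrapping around): 13.661°, 14.758°, 3.286°, 10.531°, 9.977°, 307.787°.
Largest gap = 307.787° ⇒ minimal covering band is its complement: 360° − 307.787° = 52.213°.
Band runs from +77.978° eastward to +130.191°.

52.213°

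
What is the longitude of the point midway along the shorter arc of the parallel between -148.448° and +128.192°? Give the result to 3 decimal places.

+169.872°

Signed shortest Δλ from -148.448° to +128.192° is -83.360°.
Midpoint longitude = -148.448° + (-83.360°)/2 = -148.448° − 41.680° = -190.128°.
Normalise into (−180°, 180°]: +169.872°.
(The naïve average (-148.448 + +128.192)/2 = -10.128° is on the wrong side of the globe.)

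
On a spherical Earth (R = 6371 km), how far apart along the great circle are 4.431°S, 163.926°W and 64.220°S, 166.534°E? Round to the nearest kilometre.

Δλ = 166.534 − -163.926 = 330.460°; wrapped into (−180°, 180°]: -29.540°.
Δφ = -64.220 − -4.431 = -59.789°.
a = sin²(Δφ/2) + cos φ₁ · cos φ₂ · sin²(Δλ/2) = 0.276590.
c = 2·atan2(√a, √(1−a)) = 1.10759 rad → d = 6371·c ≈ 7056.44 km.

7056 km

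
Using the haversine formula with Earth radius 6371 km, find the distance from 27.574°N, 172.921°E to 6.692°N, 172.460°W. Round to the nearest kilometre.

2787 km

Δλ = -172.460 − 172.921 = -345.381°; wrapped into (−180°, 180°]: 14.619°.
Δφ = 6.692 − 27.574 = -20.882°.
a = sin²(Δφ/2) + cos φ₁ · cos φ₂ · sin²(Δλ/2) = 0.047093.
c = 2·atan2(√a, √(1−a)) = 0.43750 rad → d = 6371·c ≈ 2787.30 km.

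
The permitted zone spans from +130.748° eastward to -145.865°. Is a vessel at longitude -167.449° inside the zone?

Band width going east from +130.748° to -145.865°: ((-145.865 − 130.748) mod 360) = 83.387°.
Offset of -167.449° east of the west edge: ((-167.449 − 130.748) mod 360) = 61.803°.
61.803° ≤ 83.387° ⇒ inside.

Yes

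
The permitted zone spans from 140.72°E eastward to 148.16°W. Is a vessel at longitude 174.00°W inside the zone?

Yes

Band width going east from +140.72° to -148.16°: ((-148.16 − 140.72) mod 360) = 71.12°.
Offset of -174.00° east of the west edge: ((-174.00 − 140.72) mod 360) = 45.28°.
45.28° ≤ 71.12° ⇒ inside.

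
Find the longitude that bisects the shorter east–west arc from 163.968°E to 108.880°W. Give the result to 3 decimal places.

152.456°W

Signed shortest Δλ from +163.968° to -108.880° is +87.152°.
Midpoint longitude = +163.968° + (+87.152°)/2 = +163.968° + 43.576° = +207.544°.
Normalise into (−180°, 180°]: -152.456°.
(The naïve average (+163.968 + -108.880)/2 = 27.544° is on the wrong side of the globe.)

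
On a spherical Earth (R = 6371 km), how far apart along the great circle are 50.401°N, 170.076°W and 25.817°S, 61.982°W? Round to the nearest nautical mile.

7260 nmi

Δλ = -61.982 − -170.076 = 108.094°.
Δφ = -25.817 − 50.401 = -76.218°.
a = sin²(Δφ/2) + cos φ₁ · cos φ₂ · sin²(Δλ/2) = 0.756884.
c = 2·atan2(√a, √(1−a)) = 2.11037 rad → d = 6371·c ≈ 13445.15 km ≈ 7259.80 nmi.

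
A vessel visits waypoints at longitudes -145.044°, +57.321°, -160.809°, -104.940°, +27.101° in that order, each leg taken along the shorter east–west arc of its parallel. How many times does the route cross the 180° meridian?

2

Leg 1: -145.044° → +57.321°, shortest Δλ = -157.635° (west) — crosses 180°.
Leg 2: +57.321° → -160.809°, shortest Δλ = 141.87° (east) — crosses 180°.
Leg 3: -160.809° → -104.940°, shortest Δλ = 55.869° (east) — does not cross 180°.
Leg 4: -104.940° → +27.101°, shortest Δλ = 132.041° (east) — does not cross 180°.
Total crossings: 2.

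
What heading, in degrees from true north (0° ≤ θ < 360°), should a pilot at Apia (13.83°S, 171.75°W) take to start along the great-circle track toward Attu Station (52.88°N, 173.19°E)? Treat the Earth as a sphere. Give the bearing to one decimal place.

Δλ = 173.19 − -171.75 = 344.94°; wrapped into (−180°, 180°]: -15.06°.
θ = atan2( sin Δλ · cos φ₂ , cos φ₁ · sin φ₂ − sin φ₁ · cos φ₂ · cos Δλ )
  = atan2(-0.15680, 0.91356) = -9.739° → normalised to [0°, 360°): 350.261°.

350.3°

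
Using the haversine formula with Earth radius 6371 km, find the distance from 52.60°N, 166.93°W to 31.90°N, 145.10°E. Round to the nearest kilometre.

Δλ = 145.10 − -166.93 = 312.03°; wrapped into (−180°, 180°]: -47.97°.
Δφ = 31.90 − 52.60 = -20.70°.
a = sin²(Δφ/2) + cos φ₁ · cos φ₂ · sin²(Δλ/2) = 0.117483.
c = 2·atan2(√a, √(1−a)) = 0.69970 rad → d = 6371·c ≈ 4457.81 km.

4458 km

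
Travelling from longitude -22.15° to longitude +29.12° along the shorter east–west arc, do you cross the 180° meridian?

Signed shortest Δλ = ((29.12 − -22.15 + 180) mod 360) − 180 = 51.27°.
Going east by 51.27° from -22.15° reaches +29.12° without touching 180°.

No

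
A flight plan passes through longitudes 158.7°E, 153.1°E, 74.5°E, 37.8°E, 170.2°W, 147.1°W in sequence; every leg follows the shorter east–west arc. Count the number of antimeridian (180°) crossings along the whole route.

1

Leg 1: +158.7° → +153.1°, shortest Δλ = -5.6° (west) — does not cross 180°.
Leg 2: +153.1° → +74.5°, shortest Δλ = -78.6° (west) — does not cross 180°.
Leg 3: +74.5° → +37.8°, shortest Δλ = -36.7° (west) — does not cross 180°.
Leg 4: +37.8° → -170.2°, shortest Δλ = 152.0° (east) — crosses 180°.
Leg 5: -170.2° → -147.1°, shortest Δλ = 23.1° (east) — does not cross 180°.
Total crossings: 1.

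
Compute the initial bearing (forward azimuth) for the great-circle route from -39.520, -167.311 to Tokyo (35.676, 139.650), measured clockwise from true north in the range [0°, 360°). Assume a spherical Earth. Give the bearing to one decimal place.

319.5°

Δλ = 139.650 − -167.311 = 306.961°; wrapped into (−180°, 180°]: -53.039°.
θ = atan2( sin Δλ · cos φ₂ , cos φ₁ · sin φ₂ − sin φ₁ · cos φ₂ · cos Δλ )
  = atan2(-0.64909, 0.76069) = -40.474° → normalised to [0°, 360°): 319.526°.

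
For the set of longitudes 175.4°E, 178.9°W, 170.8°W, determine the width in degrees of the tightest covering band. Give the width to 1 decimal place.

Sort the longitudes: -178.9°, -170.8°, +175.4°.
Eastward gaps between consecutive values (wrapping around): 8.1°, 346.2°, 5.7°.
Largest gap = 346.2° ⇒ minimal covering band is its complement: 360° − 346.2° = 13.8°.
Band runs from +175.4° eastward to -170.8°, crossing the antimeridian.

13.8°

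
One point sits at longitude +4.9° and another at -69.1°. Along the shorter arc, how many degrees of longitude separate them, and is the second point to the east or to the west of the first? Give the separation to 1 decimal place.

Raw difference: -69.1 − 4.9 = -74.0°.
Normalise into (−180°, 180°]: -74.0° stays -74.0°.
Negative ⇒ the second point lies to the west; separation 74.0°.

74.0° west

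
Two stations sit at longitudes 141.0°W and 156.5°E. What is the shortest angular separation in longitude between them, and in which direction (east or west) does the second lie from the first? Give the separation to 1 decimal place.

Raw difference: 156.5 − -141.0 = 297.5°.
Normalise into (−180°, 180°]: 297.5° − 360° = -62.5°.
Negative ⇒ the second point lies to the west; separation 62.5°.

62.5° west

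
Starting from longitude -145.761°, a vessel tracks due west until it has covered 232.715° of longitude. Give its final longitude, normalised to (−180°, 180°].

-18.476°

Start at -145.761°; shift −232.715° → -378.476°.
-378.476° lies outside (−180°, 180°]; add 360° → -18.476°.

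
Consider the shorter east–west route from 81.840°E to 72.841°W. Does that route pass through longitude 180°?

Signed shortest Δλ = ((-72.841 − 81.840 + 180) mod 360) − 180 = -154.681°.
Going west by 154.681° from +81.840° reaches -72.841° without touching 180°.

No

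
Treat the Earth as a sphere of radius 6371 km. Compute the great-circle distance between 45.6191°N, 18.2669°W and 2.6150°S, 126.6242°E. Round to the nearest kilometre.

14141 km

Δλ = 126.6242 − -18.2669 = 144.8911°.
Δφ = -2.6150 − 45.6191 = -48.2341°.
a = sin²(Δφ/2) + cos φ₁ · cos φ₂ · sin²(Δλ/2) = 0.802092.
c = 2·atan2(√a, √(1−a)) = 2.21954 rad → d = 6371·c ≈ 14140.68 km.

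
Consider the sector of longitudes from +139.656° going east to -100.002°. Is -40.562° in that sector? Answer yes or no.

No

Band width going east from +139.656° to -100.002°: ((-100.002 − 139.656) mod 360) = 120.342°.
Offset of -40.562° east of the west edge: ((-40.562 − 139.656) mod 360) = 179.782°.
179.782° > 120.342° ⇒ outside.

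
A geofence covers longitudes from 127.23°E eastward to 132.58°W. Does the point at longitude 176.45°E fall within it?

Band width going east from +127.23° to -132.58°: ((-132.58 − 127.23) mod 360) = 100.19°.
Offset of +176.45° east of the west edge: ((176.45 − 127.23) mod 360) = 49.22°.
49.22° ≤ 100.19° ⇒ inside.

Yes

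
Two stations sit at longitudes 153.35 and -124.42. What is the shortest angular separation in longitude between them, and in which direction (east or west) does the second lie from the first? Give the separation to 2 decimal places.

82.23° east

Raw difference: -124.42 − 153.35 = -277.77°.
Normalise into (−180°, 180°]: -277.77° + 360° = 82.23°.
Positive ⇒ the second point lies to the east; separation 82.23°.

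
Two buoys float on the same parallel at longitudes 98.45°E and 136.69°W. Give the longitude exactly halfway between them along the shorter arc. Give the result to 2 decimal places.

Signed shortest Δλ from +98.45° to -136.69° is +124.86°.
Midpoint longitude = +98.45° + (+124.86°)/2 = +98.45° + 62.43° = +160.88°.
(The naïve average (+98.45 + -136.69)/2 = -19.12° is on the wrong side of the globe.)

160.88°E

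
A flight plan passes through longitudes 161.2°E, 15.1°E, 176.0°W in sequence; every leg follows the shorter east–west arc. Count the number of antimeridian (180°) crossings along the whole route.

Leg 1: +161.2° → +15.1°, shortest Δλ = -146.1° (west) — does not cross 180°.
Leg 2: +15.1° → -176.0°, shortest Δλ = 168.9° (east) — crosses 180°.
Total crossings: 1.

1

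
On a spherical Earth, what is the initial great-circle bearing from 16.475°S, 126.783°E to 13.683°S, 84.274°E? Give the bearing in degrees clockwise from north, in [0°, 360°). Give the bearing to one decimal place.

Δλ = 84.274 − 126.783 = -42.509°.
θ = atan2( sin Δλ · cos φ₂ , cos φ₁ · sin φ₂ − sin φ₁ · cos φ₂ · cos Δλ )
  = atan2(-0.65653, -0.02371) = -92.068° → normalised to [0°, 360°): 267.932°.

267.9°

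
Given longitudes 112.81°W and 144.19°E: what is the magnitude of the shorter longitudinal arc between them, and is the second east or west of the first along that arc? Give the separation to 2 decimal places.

103.00° west

Raw difference: 144.19 − -112.81 = 257.0°.
Normalise into (−180°, 180°]: 257.0° − 360° = -103.0°.
Negative ⇒ the second point lies to the west; separation 103.00°.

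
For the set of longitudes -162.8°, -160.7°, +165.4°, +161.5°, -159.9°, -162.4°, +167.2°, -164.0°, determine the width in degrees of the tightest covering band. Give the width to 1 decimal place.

Sort the longitudes: -164.0°, -162.8°, -162.4°, -160.7°, -159.9°, +161.5°, +165.4°, +167.2°.
Eastward gaps between consecutive values (wrapping around): 1.2°, 0.4°, 1.7°, 0.8°, 321.4°, 3.9°, 1.8°, 28.8°.
Largest gap = 321.4° ⇒ minimal covering band is its complement: 360° − 321.4° = 38.6°.
Band runs from +161.5° eastward to -159.9°, crossing the antimeridian.

38.6°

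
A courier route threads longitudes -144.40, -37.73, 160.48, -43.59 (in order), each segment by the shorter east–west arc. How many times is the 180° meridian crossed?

Leg 1: -144.40° → -37.73°, shortest Δλ = 106.67° (east) — does not cross 180°.
Leg 2: -37.73° → +160.48°, shortest Δλ = -161.79° (west) — crosses 180°.
Leg 3: +160.48° → -43.59°, shortest Δλ = 155.93° (east) — crosses 180°.
Total crossings: 2.

2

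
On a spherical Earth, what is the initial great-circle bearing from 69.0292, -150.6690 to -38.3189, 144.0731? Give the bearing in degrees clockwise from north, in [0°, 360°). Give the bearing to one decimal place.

233.4°

Δλ = 144.0731 − -150.6690 = 294.7421°; wrapped into (−180°, 180°]: -65.2579°.
θ = atan2( sin Δλ · cos φ₂ , cos φ₁ · sin φ₂ − sin φ₁ · cos φ₂ · cos Δλ )
  = atan2(-0.71255, -0.52853) = -126.566° → normalised to [0°, 360°): 233.434°.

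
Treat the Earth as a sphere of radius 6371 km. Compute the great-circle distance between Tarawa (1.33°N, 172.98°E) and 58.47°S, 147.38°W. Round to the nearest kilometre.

Δλ = -147.38 − 172.98 = -320.36°; wrapped into (−180°, 180°]: 39.64°.
Δφ = -58.47 − 1.33 = -59.80°.
a = sin²(Δφ/2) + cos φ₁ · cos φ₂ · sin²(Δλ/2) = 0.308595.
c = 2·atan2(√a, √(1−a)) = 1.17796 rad → d = 6371·c ≈ 7504.78 km.

7505 km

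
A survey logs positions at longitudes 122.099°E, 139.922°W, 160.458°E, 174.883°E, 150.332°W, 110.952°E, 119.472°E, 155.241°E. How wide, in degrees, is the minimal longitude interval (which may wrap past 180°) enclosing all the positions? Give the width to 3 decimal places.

Sort the longitudes: -150.332°, -139.922°, +110.952°, +119.472°, +122.099°, +155.241°, +160.458°, +174.883°.
Eastward gaps between consecutive values (wrapping around): 10.410°, 250.874°, 8.520°, 2.627°, 33.142°, 5.217°, 14.425°, 34.785°.
Largest gap = 250.874° ⇒ minimal covering band is its complement: 360° − 250.874° = 109.126°.
Band runs from +110.952° eastward to -139.922°, crossing the antimeridian.

109.126°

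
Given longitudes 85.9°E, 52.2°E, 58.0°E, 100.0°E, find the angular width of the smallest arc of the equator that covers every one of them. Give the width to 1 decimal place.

Sort the longitudes: +52.2°, +58.0°, +85.9°, +100.0°.
Eastward gaps between consecutive values (wrapping around): 5.8°, 27.9°, 14.1°, 312.2°.
Largest gap = 312.2° ⇒ minimal covering band is its complement: 360° − 312.2° = 47.8°.
Band runs from +52.2° eastward to +100.0°.

47.8°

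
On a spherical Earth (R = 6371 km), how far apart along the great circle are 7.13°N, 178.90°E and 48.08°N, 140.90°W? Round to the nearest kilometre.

5918 km

Δλ = -140.90 − 178.90 = -319.80°; wrapped into (−180°, 180°]: 40.20°.
Δφ = 48.08 − 7.13 = 40.95°.
a = sin²(Δφ/2) + cos φ₁ · cos φ₂ · sin²(Δλ/2) = 0.200652.
c = 2·atan2(√a, √(1−a)) = 0.92892 rad → d = 6371·c ≈ 5918.18 km.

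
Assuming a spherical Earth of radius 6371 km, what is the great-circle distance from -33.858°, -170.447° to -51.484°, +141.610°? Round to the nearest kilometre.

Δλ = 141.610 − -170.447 = 312.057°; wrapped into (−180°, 180°]: -47.943°.
Δφ = -51.484 − -33.858 = -17.626°.
a = sin²(Δφ/2) + cos φ₁ · cos φ₂ · sin²(Δλ/2) = 0.108834.
c = 2·atan2(√a, √(1−a)) = 0.67239 rad → d = 6371·c ≈ 4283.82 km.

4284 km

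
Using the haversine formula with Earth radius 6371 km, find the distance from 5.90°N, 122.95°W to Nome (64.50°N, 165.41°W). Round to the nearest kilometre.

7325 km

Δλ = -165.41 − -122.95 = -42.46°.
Δφ = 64.50 − 5.90 = 58.60°.
a = sin²(Δφ/2) + cos φ₁ · cos φ₂ · sin²(Δλ/2) = 0.295647.
c = 2·atan2(√a, √(1−a)) = 1.14976 rad → d = 6371·c ≈ 7325.13 km.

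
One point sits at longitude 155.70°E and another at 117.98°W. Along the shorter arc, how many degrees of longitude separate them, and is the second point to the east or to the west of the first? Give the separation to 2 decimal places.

86.32° east

Raw difference: -117.98 − 155.70 = -273.68°.
Normalise into (−180°, 180°]: -273.68° + 360° = 86.32°.
Positive ⇒ the second point lies to the east; separation 86.32°.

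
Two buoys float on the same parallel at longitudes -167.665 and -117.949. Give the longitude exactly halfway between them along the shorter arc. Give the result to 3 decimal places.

-142.807°

Signed shortest Δλ from -167.665° to -117.949° is +49.716°.
Midpoint longitude = -167.665° + (+49.716°)/2 = -167.665° + 24.858° = -142.807°.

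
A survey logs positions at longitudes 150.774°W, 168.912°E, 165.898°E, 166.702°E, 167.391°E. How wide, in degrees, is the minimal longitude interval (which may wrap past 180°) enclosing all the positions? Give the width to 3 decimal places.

Sort the longitudes: -150.774°, +165.898°, +166.702°, +167.391°, +168.912°.
Eastward gaps between consecutive values (wrapping around): 316.672°, 0.804°, 0.689°, 1.521°, 40.314°.
Largest gap = 316.672° ⇒ minimal covering band is its complement: 360° − 316.672° = 43.328°.
Band runs from +165.898° eastward to -150.774°, crossing the antimeridian.

43.328°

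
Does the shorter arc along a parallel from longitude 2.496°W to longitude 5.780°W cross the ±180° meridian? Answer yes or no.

No

Signed shortest Δλ = ((-5.780 − -2.496 + 180) mod 360) − 180 = -3.284°.
Going west by 3.284° from -2.496° reaches -5.780° without touching 180°.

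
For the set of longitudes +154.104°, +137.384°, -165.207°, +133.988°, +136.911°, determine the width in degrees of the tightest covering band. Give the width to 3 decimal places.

Sort the longitudes: -165.207°, +133.988°, +136.911°, +137.384°, +154.104°.
Eastward gaps between consecutive values (wrapping around): 299.195°, 2.923°, 0.473°, 16.720°, 40.689°.
Largest gap = 299.195° ⇒ minimal covering band is its complement: 360° − 299.195° = 60.805°.
Band runs from +133.988° eastward to -165.207°, crossing the antimeridian.

60.805°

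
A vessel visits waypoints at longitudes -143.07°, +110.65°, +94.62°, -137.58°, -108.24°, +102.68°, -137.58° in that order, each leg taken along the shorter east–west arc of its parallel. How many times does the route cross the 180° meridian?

4

Leg 1: -143.07° → +110.65°, shortest Δλ = -106.28° (west) — crosses 180°.
Leg 2: +110.65° → +94.62°, shortest Δλ = -16.03° (west) — does not cross 180°.
Leg 3: +94.62° → -137.58°, shortest Δλ = 127.8° (east) — crosses 180°.
Leg 4: -137.58° → -108.24°, shortest Δλ = 29.34° (east) — does not cross 180°.
Leg 5: -108.24° → +102.68°, shortest Δλ = -149.08° (west) — crosses 180°.
Leg 6: +102.68° → -137.58°, shortest Δλ = 119.74° (east) — crosses 180°.
Total crossings: 4.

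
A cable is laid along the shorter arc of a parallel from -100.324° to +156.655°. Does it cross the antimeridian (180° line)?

Yes

Naïve |156.655 − -100.324| = 256.979° > 180°, so the shorter arc goes the other way round — across 180°.
Signed shortest Δλ = ((156.655 − -100.324 + 180) mod 360) − 180 = -103.021°.
Going west by 103.021° from -100.324° passes through 180° before reaching +156.655°.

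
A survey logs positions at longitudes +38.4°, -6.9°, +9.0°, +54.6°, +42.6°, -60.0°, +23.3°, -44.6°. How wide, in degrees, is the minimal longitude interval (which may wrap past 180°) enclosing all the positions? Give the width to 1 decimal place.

114.6°

Sort the longitudes: -60.0°, -44.6°, -6.9°, +9.0°, +23.3°, +38.4°, +42.6°, +54.6°.
Eastward gaps between consecutive values (wrapping around): 15.4°, 37.7°, 15.9°, 14.3°, 15.1°, 4.2°, 12.0°, 245.4°.
Largest gap = 245.4° ⇒ minimal covering band is its complement: 360° − 245.4° = 114.6°.
Band runs from -60.0° eastward to +54.6°.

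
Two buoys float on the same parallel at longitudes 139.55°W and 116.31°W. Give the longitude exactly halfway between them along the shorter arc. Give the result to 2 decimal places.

Signed shortest Δλ from -139.55° to -116.31° is +23.24°.
Midpoint longitude = -139.55° + (+23.24°)/2 = -139.55° + 11.62° = -127.93°.

127.93°W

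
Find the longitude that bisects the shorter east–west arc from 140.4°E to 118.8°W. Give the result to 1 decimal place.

169.2°W

Signed shortest Δλ from +140.4° to -118.8° is +100.8°.
Midpoint longitude = +140.4° + (+100.8°)/2 = +140.4° + 50.4° = +190.8°.
Normalise into (−180°, 180°]: -169.2°.
(The naïve average (+140.4 + -118.8)/2 = 10.8° is on the wrong side of the globe.)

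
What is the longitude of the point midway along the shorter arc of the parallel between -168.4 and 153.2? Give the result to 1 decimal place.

+172.4°

Signed shortest Δλ from -168.4° to +153.2° is -38.4°.
Midpoint longitude = -168.4° + (-38.4°)/2 = -168.4° − 19.2° = -187.6°.
Normalise into (−180°, 180°]: +172.4°.
(The naïve average (-168.4 + +153.2)/2 = -7.6° is on the wrong side of the globe.)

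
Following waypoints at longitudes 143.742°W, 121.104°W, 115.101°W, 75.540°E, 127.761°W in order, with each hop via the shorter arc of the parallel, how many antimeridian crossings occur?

Leg 1: -143.742° → -121.104°, shortest Δλ = 22.638° (east) — does not cross 180°.
Leg 2: -121.104° → -115.101°, shortest Δλ = 6.003° (east) — does not cross 180°.
Leg 3: -115.101° → +75.540°, shortest Δλ = -169.359° (west) — crosses 180°.
Leg 4: +75.540° → -127.761°, shortest Δλ = 156.699° (east) — crosses 180°.
Total crossings: 2.

2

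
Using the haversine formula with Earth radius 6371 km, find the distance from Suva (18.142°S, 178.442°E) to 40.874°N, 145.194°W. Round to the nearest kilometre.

7559 km

Δλ = -145.194 − 178.442 = -323.636°; wrapped into (−180°, 180°]: 36.364°.
Δφ = 40.874 − -18.142 = 59.016°.
a = sin²(Δφ/2) + cos φ₁ · cos φ₂ · sin²(Δλ/2) = 0.312565.
c = 2·atan2(√a, √(1−a)) = 1.18654 rad → d = 6371·c ≈ 7559.44 km.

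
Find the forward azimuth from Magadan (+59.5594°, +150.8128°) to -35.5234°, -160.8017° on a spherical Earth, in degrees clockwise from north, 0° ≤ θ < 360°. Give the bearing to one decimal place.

141.3°

Δλ = -160.8017 − 150.8128 = -311.6145°; wrapped into (−180°, 180°]: 48.3855°.
θ = atan2( sin Δλ · cos φ₂ , cos φ₁ · sin φ₂ − sin φ₁ · cos φ₂ · cos Δλ )
  = atan2(0.60848, -0.76038) = 141.332° → normalised to [0°, 360°): 141.332°.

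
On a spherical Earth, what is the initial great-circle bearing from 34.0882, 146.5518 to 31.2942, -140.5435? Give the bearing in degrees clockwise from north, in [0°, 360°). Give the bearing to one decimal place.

70.5°

Δλ = -140.5435 − 146.5518 = -287.0953°; wrapped into (−180°, 180°]: 72.9047°.
θ = atan2( sin Δλ · cos φ₂ , cos φ₁ · sin φ₂ − sin φ₁ · cos φ₂ · cos Δλ )
  = atan2(0.81676, 0.28940) = 70.490° → normalised to [0°, 360°): 70.490°.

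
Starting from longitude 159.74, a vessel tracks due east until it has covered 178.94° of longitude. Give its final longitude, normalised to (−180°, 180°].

-21.32°

Start at +159.74°; shift +178.94° → +338.68°.
+338.68° lies outside (−180°, 180°]; subtract 360° → -21.32°.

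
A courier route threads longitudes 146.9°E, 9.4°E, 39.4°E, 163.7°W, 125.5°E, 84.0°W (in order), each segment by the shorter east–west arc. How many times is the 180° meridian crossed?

Leg 1: +146.9° → +9.4°, shortest Δλ = -137.5° (west) — does not cross 180°.
Leg 2: +9.4° → +39.4°, shortest Δλ = 30.0° (east) — does not cross 180°.
Leg 3: +39.4° → -163.7°, shortest Δλ = 156.9° (east) — crosses 180°.
Leg 4: -163.7° → +125.5°, shortest Δλ = -70.8° (west) — crosses 180°.
Leg 5: +125.5° → -84.0°, shortest Δλ = 150.5° (east) — crosses 180°.
Total crossings: 3.

3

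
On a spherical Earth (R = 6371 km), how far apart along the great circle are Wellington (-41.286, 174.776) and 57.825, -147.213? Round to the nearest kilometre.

Δλ = -147.213 − 174.776 = -321.989°; wrapped into (−180°, 180°]: 38.011°.
Δφ = 57.825 − -41.286 = 99.111°.
a = sin²(Δφ/2) + cos φ₁ · cos φ₂ · sin²(Δλ/2) = 0.621610.
c = 2·atan2(√a, √(1−a)) = 1.81648 rad → d = 6371·c ≈ 11572.80 km.

11573 km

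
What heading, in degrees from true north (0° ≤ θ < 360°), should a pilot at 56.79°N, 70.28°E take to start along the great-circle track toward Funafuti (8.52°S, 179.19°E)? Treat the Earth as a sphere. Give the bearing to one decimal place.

Δλ = 179.19 − 70.28 = 108.91°.
θ = atan2( sin Δλ · cos φ₂ , cos φ₁ · sin φ₂ − sin φ₁ · cos φ₂ · cos Δλ )
  = atan2(0.93559, 0.18701) = 78.696° → normalised to [0°, 360°): 78.696°.

78.7°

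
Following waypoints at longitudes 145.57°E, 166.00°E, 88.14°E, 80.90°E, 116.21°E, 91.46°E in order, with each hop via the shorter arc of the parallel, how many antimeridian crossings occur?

Leg 1: +145.57° → +166.00°, shortest Δλ = 20.43° (east) — does not cross 180°.
Leg 2: +166.00° → +88.14°, shortest Δλ = -77.86° (west) — does not cross 180°.
Leg 3: +88.14° → +80.90°, shortest Δλ = -7.24° (west) — does not cross 180°.
Leg 4: +80.90° → +116.21°, shortest Δλ = 35.31° (east) — does not cross 180°.
Leg 5: +116.21° → +91.46°, shortest Δλ = -24.75° (west) — does not cross 180°.
Total crossings: 0.

0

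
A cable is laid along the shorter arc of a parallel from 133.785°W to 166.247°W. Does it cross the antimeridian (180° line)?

No

Signed shortest Δλ = ((-166.247 − -133.785 + 180) mod 360) − 180 = -32.462°.
Going west by 32.462° from -133.785° reaches -166.247° without touching 180°.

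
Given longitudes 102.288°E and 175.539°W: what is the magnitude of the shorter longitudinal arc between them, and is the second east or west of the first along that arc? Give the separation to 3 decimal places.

Raw difference: -175.539 − 102.288 = -277.827°.
Normalise into (−180°, 180°]: -277.827° + 360° = 82.173°.
Positive ⇒ the second point lies to the east; separation 82.173°.

82.173° east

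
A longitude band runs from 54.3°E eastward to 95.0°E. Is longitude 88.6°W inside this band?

No

Band width going east from +54.3° to +95.0°: ((95.0 − 54.3) mod 360) = 40.7°.
Offset of -88.6° east of the west edge: ((-88.6 − 54.3) mod 360) = 217.1°.
217.1° > 40.7° ⇒ outside.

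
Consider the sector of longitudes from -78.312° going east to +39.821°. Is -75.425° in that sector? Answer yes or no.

Band width going east from -78.312° to +39.821°: ((39.821 − -78.312) mod 360) = 118.133°.
Offset of -75.425° east of the west edge: ((-75.425 − -78.312) mod 360) = 2.887°.
2.887° ≤ 118.133° ⇒ inside.

Yes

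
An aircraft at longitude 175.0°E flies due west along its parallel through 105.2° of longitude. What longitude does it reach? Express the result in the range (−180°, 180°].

Start at +175.0°; shift −105.2° → +69.8°.
+69.8° already lies in (−180°, 180°].

69.8°E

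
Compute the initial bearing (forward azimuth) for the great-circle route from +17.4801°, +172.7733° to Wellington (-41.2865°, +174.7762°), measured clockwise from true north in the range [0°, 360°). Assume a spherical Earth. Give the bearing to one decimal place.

178.2°

Δλ = 174.7762 − 172.7733 = 2.0029°.
θ = atan2( sin Δλ · cos φ₂ , cos φ₁ · sin φ₂ − sin φ₁ · cos φ₂ · cos Δλ )
  = atan2(0.02626, -0.85492) = 178.241° → normalised to [0°, 360°): 178.241°.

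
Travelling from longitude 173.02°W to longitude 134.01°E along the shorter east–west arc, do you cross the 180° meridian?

Naïve |134.01 − -173.02| = 307.03° > 180°, so the shorter arc goes the other way round — across 180°.
Signed shortest Δλ = ((134.01 − -173.02 + 180) mod 360) − 180 = -52.97°.
Going west by 52.97° from -173.02° passes through 180° before reaching +134.01°.

Yes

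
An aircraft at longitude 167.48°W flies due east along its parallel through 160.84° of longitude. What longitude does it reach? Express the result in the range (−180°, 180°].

Start at -167.48°; shift +160.84° → -6.64°.
-6.64° already lies in (−180°, 180°].

6.64°W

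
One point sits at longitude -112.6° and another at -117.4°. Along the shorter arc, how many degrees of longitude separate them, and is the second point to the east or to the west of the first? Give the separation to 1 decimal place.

Raw difference: -117.4 − -112.6 = -4.8°.
Normalise into (−180°, 180°]: -4.8° stays -4.8°.
Negative ⇒ the second point lies to the west; separation 4.8°.

4.8° west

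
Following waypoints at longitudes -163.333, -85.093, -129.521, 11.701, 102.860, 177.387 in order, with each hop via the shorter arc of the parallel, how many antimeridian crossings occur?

Leg 1: -163.333° → -85.093°, shortest Δλ = 78.24° (east) — does not cross 180°.
Leg 2: -85.093° → -129.521°, shortest Δλ = -44.428° (west) — does not cross 180°.
Leg 3: -129.521° → +11.701°, shortest Δλ = 141.222° (east) — does not cross 180°.
Leg 4: +11.701° → +102.860°, shortest Δλ = 91.159° (east) — does not cross 180°.
Leg 5: +102.860° → +177.387°, shortest Δλ = 74.527° (east) — does not cross 180°.
Total crossings: 0.

0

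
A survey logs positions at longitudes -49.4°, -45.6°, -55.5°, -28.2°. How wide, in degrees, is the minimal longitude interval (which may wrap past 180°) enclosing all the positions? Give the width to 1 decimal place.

Sort the longitudes: -55.5°, -49.4°, -45.6°, -28.2°.
Eastward gaps between consecutive values (wrapping around): 6.1°, 3.8°, 17.4°, 332.7°.
Largest gap = 332.7° ⇒ minimal covering band is its complement: 360° − 332.7° = 27.3°.
Band runs from -55.5° eastward to -28.2°.

27.3°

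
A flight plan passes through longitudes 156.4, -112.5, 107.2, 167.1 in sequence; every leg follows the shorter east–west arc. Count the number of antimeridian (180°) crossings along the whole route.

Leg 1: +156.4° → -112.5°, shortest Δλ = 91.1° (east) — crosses 180°.
Leg 2: -112.5° → +107.2°, shortest Δλ = -140.3° (west) — crosses 180°.
Leg 3: +107.2° → +167.1°, shortest Δλ = 59.9° (east) — does not cross 180°.
Total crossings: 2.

2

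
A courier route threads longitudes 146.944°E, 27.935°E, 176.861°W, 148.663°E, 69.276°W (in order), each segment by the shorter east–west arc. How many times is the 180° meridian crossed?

3

Leg 1: +146.944° → +27.935°, shortest Δλ = -119.009° (west) — does not cross 180°.
Leg 2: +27.935° → -176.861°, shortest Δλ = 155.204° (east) — crosses 180°.
Leg 3: -176.861° → +148.663°, shortest Δλ = -34.476° (west) — crosses 180°.
Leg 4: +148.663° → -69.276°, shortest Δλ = 142.061° (east) — crosses 180°.
Total crossings: 3.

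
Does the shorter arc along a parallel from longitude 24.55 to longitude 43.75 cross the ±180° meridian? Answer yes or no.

Signed shortest Δλ = ((43.75 − 24.55 + 180) mod 360) − 180 = 19.2°.
Going east by 19.2° from +24.55° reaches +43.75° without touching 180°.

No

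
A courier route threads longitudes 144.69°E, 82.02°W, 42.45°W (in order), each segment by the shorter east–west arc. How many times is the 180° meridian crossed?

1

Leg 1: +144.69° → -82.02°, shortest Δλ = 133.29° (east) — crosses 180°.
Leg 2: -82.02° → -42.45°, shortest Δλ = 39.57° (east) — does not cross 180°.
Total crossings: 1.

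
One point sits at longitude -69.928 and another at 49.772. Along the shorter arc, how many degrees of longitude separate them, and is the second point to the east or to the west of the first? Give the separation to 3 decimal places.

Raw difference: 49.772 − -69.928 = 119.7°.
Normalise into (−180°, 180°]: 119.7° stays 119.7°.
Positive ⇒ the second point lies to the east; separation 119.700°.

119.700° east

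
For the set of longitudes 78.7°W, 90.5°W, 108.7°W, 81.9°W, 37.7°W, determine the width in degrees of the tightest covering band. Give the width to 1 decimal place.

Sort the longitudes: -108.7°, -90.5°, -81.9°, -78.7°, -37.7°.
Eastward gaps between consecutive values (wrapping around): 18.2°, 8.6°, 3.2°, 41.0°, 289.0°.
Largest gap = 289.0° ⇒ minimal covering band is its complement: 360° − 289.0° = 71.0°.
Band runs from -108.7° eastward to -37.7°.

71.0°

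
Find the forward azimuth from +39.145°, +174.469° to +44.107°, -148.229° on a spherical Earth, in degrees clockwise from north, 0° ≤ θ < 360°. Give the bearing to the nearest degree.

Δλ = -148.229 − 174.469 = -322.698°; wrapped into (−180°, 180°]: 37.302°.
θ = atan2( sin Δλ · cos φ₂ , cos φ₁ · sin φ₂ − sin φ₁ · cos φ₂ · cos Δλ )
  = atan2(0.43514, 0.17921) = 67.616° → normalised to [0°, 360°): 67.616°.

68°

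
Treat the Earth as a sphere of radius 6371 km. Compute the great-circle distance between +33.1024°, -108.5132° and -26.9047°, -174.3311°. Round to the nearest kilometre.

Δλ = -174.3311 − -108.5132 = -65.8179°.
Δφ = -26.9047 − 33.1024 = -60.0071°.
a = sin²(Δφ/2) + cos φ₁ · cos φ₂ · sin²(Δλ/2) = 0.470561.
c = 2·atan2(√a, √(1−a)) = 1.51188 rad → d = 6371·c ≈ 9632.21 km.

9632 km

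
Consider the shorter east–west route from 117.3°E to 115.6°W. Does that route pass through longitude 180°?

Yes

Naïve |-115.6 − 117.3| = 232.9° > 180°, so the shorter arc goes the other way round — across 180°.
Signed shortest Δλ = ((-115.6 − 117.3 + 180) mod 360) − 180 = 127.1°.
Going east by 127.1° from +117.3° passes through 180° before reaching -115.6°.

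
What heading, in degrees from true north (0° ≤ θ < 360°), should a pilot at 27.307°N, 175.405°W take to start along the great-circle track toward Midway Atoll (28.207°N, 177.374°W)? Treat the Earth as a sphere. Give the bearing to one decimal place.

Δλ = -177.374 − -175.405 = -1.969°.
θ = atan2( sin Δλ · cos φ₂ , cos φ₁ · sin φ₂ − sin φ₁ · cos φ₂ · cos Δλ )
  = atan2(-0.03028, 0.01595) = -62.227° → normalised to [0°, 360°): 297.773°.

297.8°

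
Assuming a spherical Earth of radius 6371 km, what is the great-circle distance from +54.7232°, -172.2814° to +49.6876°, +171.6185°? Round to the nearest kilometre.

1228 km

Δλ = 171.6185 − -172.2814 = 343.8999°; wrapped into (−180°, 180°]: -16.1001°.
Δφ = 49.6876 − 54.7232 = -5.0356°.
a = sin²(Δφ/2) + cos φ₁ · cos φ₂ · sin²(Δλ/2) = 0.009257.
c = 2·atan2(√a, √(1−a)) = 0.19273 rad → d = 6371·c ≈ 1227.85 km.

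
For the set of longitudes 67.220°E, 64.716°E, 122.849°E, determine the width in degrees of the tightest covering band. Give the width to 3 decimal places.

58.133°

Sort the longitudes: +64.716°, +67.220°, +122.849°.
Eastward gaps between consecutive values (wrapping around): 2.504°, 55.629°, 301.867°.
Largest gap = 301.867° ⇒ minimal covering band is its complement: 360° − 301.867° = 58.133°.
Band runs from +64.716° eastward to +122.849°.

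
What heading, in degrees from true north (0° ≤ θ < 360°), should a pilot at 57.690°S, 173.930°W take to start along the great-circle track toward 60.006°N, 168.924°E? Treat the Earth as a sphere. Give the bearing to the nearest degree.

350°

Δλ = 168.924 − -173.930 = 342.854°; wrapped into (−180°, 180°]: -17.146°.
θ = atan2( sin Δλ · cos φ₂ , cos φ₁ · sin φ₂ − sin φ₁ · cos φ₂ · cos Δλ )
  = atan2(-0.14738, 0.86665) = -9.651° → normalised to [0°, 360°): 350.349°.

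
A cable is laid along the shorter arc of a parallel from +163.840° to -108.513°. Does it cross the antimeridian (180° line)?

Yes

Naïve |-108.513 − 163.840| = 272.353° > 180°, so the shorter arc goes the other way round — across 180°.
Signed shortest Δλ = ((-108.513 − 163.840 + 180) mod 360) − 180 = 87.647°.
Going east by 87.647° from +163.840° passes through 180° before reaching -108.513°.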